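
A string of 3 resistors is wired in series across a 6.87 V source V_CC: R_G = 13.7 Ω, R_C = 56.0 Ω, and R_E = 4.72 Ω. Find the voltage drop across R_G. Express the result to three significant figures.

ΣR = 13.7 + 56.0 + 4.72 = 74.42 Ω.
Voltage divider: V = V_CC · (13.70 / 74.42) = 6.87 × 0.1841 = 1.265 V.

V ≈ 1.26 V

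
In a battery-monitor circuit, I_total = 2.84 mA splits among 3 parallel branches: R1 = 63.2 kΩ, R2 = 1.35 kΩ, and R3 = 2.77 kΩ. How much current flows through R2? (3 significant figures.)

Conductances: ΣG = 1/63.2 + 1/1.35 + 1/2.77 = 1.118 (1/kΩ).
By the current-divider rule, I = I_total · G_k/ΣG = 2.84 × 0.6628 = 1.882 mA.

I ≈ 1.88 mA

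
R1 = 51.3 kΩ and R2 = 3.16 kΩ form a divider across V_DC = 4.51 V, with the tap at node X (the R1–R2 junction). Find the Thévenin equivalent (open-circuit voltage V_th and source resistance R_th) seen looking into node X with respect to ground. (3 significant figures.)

With X open, the divider is unloaded: V_th = 4.51 × 3.16/54.46 = 0.2617 V.
With V_DC suppressed (replaced by a short), R_th = R1 ‖ R2 = (51.30 × 3.16)/(51.30 + 3.16) = 2.977 kΩ.

V_th ≈ 0.262 V, R_th ≈ 2.98 kΩ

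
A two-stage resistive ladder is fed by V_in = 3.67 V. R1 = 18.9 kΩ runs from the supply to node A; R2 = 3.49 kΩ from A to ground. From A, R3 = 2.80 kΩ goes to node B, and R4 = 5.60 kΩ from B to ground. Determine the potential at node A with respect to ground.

The second stage (R3 + R4 = 8.400 kΩ) loads node A in parallel with R2.
Effective lower resistance at A: R2 ‖ 8.400 = 2.466 kΩ.
So V_A = 3.67 × 0.1154 = 0.4235 V.

V_A ≈ 0.424 V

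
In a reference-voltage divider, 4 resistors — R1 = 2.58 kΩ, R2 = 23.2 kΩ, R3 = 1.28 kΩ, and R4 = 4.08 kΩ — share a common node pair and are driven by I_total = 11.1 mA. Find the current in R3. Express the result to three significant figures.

Total conductance ΣG = 1/2.58 + 1/23.2 + 1/1.28 + 1/4.08 = 1.457 (units of 1/kΩ).
R3 takes the fraction G_k/ΣG = 0.7812/1.457 = 0.5362, so I = 11.1 × 0.5362 = 5.952 mA.

I ≈ 5.95 mA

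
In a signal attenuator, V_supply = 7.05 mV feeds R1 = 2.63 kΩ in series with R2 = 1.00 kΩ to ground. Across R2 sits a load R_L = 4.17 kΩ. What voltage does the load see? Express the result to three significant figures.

R2 ‖ R_L = (1.00 × 4.17)/(1.00 + 4.17) = 0.8066 kΩ.
Now apply the divider: V_out = 7.05 × 0.2347 = 1.655 mV.

V_out ≈ 1.65 mV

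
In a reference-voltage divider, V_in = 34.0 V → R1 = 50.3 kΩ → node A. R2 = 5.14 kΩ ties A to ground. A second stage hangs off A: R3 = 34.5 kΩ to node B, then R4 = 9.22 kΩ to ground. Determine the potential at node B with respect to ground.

The second stage (R3 + R4 = 43.72 kΩ) loads node A in parallel with R2.
Effective lower resistance at A: R2 ‖ 43.72 = 4.599 kΩ.
So V_A = 34.0 × 0.08378 = 2.848 V.
Then the unloaded second divider: V_B = V_A × R4/(R3+R4) = 2.848 × 0.2109 = 0.6007 V.

V_B ≈ 0.601 V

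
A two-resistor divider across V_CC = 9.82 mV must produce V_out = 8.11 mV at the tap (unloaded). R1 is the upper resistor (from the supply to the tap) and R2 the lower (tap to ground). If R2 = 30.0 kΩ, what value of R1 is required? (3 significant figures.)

R1 ≈ 6.33 kΩ

Required fraction k = V_out/V_CC = 0.8259.
So R1 = R2 · (V_CC/V_out − 1) = 30.0 × (9.82/8.11 − 1) = 30.0 × 0.2109 = 6.326 kΩ.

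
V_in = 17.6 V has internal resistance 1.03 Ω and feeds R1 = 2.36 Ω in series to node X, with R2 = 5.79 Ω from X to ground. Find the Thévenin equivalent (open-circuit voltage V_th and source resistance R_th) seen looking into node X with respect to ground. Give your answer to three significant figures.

R1' = 1.03 + 2.36 = 3.390 Ω (source resistance + R1).
V_th is the unloaded tap voltage: V_in · R2/(R1'+R2) = 17.6 × 0.6307 = 11.10 V.
Zeroing V_in shorts the top of R1' to ground, so R_th = R1' ‖ R2 = 2.138 Ω.

V_th ≈ 11.1 V, R_th ≈ 2.14 Ω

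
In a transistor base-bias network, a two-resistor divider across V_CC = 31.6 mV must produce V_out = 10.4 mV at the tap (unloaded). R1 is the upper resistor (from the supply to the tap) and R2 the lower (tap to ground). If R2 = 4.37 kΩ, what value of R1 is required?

R1 ≈ 8.91 kΩ

V_out/V_CC = R2/(R1+R2) = 0.3291.
Rearranging, R1 = R2·(1−k)/k = 4.37 × 2.038 = 8.908 kΩ.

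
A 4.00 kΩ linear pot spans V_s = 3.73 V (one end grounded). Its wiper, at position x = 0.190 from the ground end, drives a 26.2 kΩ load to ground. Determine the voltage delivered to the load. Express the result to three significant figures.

The pot divides into 3.240 kΩ above the wiper and 0.7600 kΩ below.
(x·R_p) ‖ R_L = 0.7386 kΩ.
Loaded-divider output: V_out = 3.73 × 0.1856 = 0.6924 V.
(Unloaded: V_out = x·V_s = 0.709 V.)

V_out ≈ 0.692 V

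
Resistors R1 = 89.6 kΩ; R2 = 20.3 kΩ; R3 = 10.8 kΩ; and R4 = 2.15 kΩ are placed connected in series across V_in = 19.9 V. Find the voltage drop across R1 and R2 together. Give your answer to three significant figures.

V ≈ 17.8 V

Total series resistance ΣR = 89.6 + 20.3 + 10.8 + 2.15 = 122.8 kΩ.
R_{R1..R2} = 89.6 + 20.3 = 109.9 kΩ.
By the voltage-divider rule, V = 19.9 × 109.9/122.8 = 17.80 V.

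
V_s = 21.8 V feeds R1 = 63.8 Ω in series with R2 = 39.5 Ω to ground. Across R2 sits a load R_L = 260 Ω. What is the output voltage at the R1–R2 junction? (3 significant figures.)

V_out ≈ 7.62 V

R2 ‖ R_L = (39.5 × 260)/(39.5 + 260) = 34.29 Ω.
Voltage divider with the loaded lower leg: V_out = 21.8 × 34.29/(63.8 + 34.29) = 21.8 × 0.3496 = 7.621 V.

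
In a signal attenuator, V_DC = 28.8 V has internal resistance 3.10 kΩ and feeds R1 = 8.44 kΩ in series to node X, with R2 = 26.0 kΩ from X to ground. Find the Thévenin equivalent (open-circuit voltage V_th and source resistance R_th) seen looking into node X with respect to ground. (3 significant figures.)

R1' = 3.10 + 8.44 = 11.54 kΩ (source resistance + R1).
With X open, the divider is unloaded: V_th = 28.8 × 26.0/37.54 = 19.95 V.
Zeroing V_DC shorts the top of R1' to ground, so R_th = R1' ‖ R2 = 7.993 kΩ.

V_th ≈ 19.9 V, R_th ≈ 7.99 kΩ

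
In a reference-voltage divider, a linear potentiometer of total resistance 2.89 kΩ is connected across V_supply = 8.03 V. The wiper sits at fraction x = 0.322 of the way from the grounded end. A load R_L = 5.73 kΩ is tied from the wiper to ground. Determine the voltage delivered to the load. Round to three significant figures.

V_out ≈ 2.33 V

Split the track: R_lower = x·R_p = 0.9306 kΩ, R_upper = (1−x)·R_p = 1.959 kΩ.
Lower segment in parallel with the load: 0.9306 ‖ 5.73 = 0.8006 kΩ.
V_out = 8.03 × 0.8006/(1.959 + 0.8006) = 2.329 V.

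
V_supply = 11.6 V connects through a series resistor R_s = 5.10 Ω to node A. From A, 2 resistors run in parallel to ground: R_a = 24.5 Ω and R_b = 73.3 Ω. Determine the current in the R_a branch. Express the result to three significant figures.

Combine the parallel branches: R_p = (1/24.5 + 1/73.3)⁻¹ = 18.36 Ω.
Node voltage V_A = V_supply · R_p/(R_s + R_p) = 11.6 × 0.7826 = 9.079 V.
Branch current I = V_A/R_a = 9.079/24.5 = 0.3706 A.
(Check via current divider: I_total = 0.4944 A; share G_k/ΣG = 0.7495 → same result.)

I ≈ 0.371 A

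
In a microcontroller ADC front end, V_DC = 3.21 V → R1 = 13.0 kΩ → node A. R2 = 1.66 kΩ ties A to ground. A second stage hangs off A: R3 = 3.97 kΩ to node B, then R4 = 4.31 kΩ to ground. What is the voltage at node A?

V_A ≈ 0.309 V

The second stage (R3 + R4 = 8.280 kΩ) loads node A in parallel with R2.
R2 ‖ (R3+R4) = 1.383 kΩ.
V_A = 3.21 × 1.383/(13.0 + 1.383) = 0.3086 V.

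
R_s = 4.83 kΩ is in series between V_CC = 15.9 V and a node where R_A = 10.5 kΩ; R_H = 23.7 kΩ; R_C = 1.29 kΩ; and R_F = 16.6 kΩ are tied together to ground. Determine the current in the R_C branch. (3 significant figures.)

Parallel bank: R_p = 1/(1/10.5 + 1/23.7 + 1/1.29 + 1/16.6) = 1.028 kΩ.
V_A = 15.9 × 1.028/5.858 = 2.790 V.
Branch current I = V_A/R_C = 2.790/1.29 = 2.163 mA.

I ≈ 2.16 mA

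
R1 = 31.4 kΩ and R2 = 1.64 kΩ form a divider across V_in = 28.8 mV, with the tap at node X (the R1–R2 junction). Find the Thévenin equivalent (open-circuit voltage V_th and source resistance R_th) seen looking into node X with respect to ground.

V_th is the unloaded tap voltage: V_in · R2/(R1+R2) = 28.8 × 0.04964 = 1.430 mV.
Zeroing V_in shorts the top of R1 to ground, so R_th = R1 ‖ R2 = 1.559 kΩ.

V_th ≈ 1.43 mV, R_th ≈ 1.56 kΩ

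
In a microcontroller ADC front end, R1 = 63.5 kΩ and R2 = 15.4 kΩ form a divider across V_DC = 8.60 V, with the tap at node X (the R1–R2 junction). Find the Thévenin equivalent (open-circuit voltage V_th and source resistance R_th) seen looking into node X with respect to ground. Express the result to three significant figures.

V_th ≈ 1.68 V, R_th ≈ 12.4 kΩ

With X open, the divider is unloaded: V_th = 8.60 × 15.4/78.90 = 1.679 V.
Zeroing V_DC shorts the top of R1 to ground, so R_th = R1 ‖ R2 = 12.39 kΩ.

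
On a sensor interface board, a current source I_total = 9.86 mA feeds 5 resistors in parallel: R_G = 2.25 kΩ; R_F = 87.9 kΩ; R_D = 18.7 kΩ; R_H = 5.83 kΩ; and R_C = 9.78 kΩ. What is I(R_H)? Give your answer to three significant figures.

Total conductance ΣG = 1/2.25 + 1/87.9 + 1/18.7 + 1/5.83 + 1/9.78 = 0.7831 (units of 1/kΩ).
Current divider: I(R_H) = I_total · G_k/ΣG = 9.86 × (0.1715/0.7831) = 9.86 × 0.2190 = 2.160 mA.

I ≈ 2.16 mA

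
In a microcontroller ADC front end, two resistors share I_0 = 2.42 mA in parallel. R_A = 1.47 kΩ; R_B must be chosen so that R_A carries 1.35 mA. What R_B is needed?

Two-branch current divider: I_A = I_0 · R_B/(R_A + R_B).
1.35/2.42 = R_B/(R_A + R_B) → R_B = R_A · (0.5579)/(1 − 0.5579) = 1.47 × 1.262 = 1.855 kΩ.

R_B ≈ 1.85 kΩ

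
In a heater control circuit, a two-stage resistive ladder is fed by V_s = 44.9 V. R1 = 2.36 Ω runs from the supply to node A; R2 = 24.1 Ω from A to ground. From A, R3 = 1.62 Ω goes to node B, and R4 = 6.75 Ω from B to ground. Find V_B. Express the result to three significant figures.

The second stage (R3 + R4 = 8.370 Ω) loads node A in parallel with R2.
R2 ‖ (R3+R4) = 6.212 Ω.
V_A = 44.9 × 6.212/(2.36 + 6.212) = 32.54 V.
V_B = V_A × 0.8065 = 26.24 V.

V_B ≈ 26.2 V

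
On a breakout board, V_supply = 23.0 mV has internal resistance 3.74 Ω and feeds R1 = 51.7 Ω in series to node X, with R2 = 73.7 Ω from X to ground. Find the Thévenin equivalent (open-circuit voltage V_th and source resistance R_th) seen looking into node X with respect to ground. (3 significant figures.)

V_th ≈ 13.1 mV, R_th ≈ 31.6 Ω

R1' = 3.74 + 51.7 = 55.44 Ω (source resistance + R1).
V_th is the unloaded tap voltage: V_supply · R2/(R1'+R2) = 23.0 × 0.5707 = 13.13 mV.
Zeroing V_supply shorts the top of R1' to ground, so R_th = R1' ‖ R2 = 31.64 Ω.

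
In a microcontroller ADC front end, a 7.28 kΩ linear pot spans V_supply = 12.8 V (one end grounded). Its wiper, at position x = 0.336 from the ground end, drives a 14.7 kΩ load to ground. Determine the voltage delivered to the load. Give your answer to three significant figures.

V_out ≈ 3.87 V

Lower segment x·R_p = 2.446 kΩ; upper segment (1−x)·R_p = 4.834 kΩ.
(x·R_p) ‖ R_L = 2.097 kΩ.
Loaded-divider output: V_out = 12.8 × 0.3026 = 3.873 V.
(Unloaded: V_out = x·V_supply = 4.30 V.)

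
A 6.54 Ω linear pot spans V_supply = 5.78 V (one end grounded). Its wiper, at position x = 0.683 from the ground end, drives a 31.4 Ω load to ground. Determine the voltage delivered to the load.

V_out ≈ 3.78 V

The pot divides into 2.073 Ω above the wiper and 4.467 Ω below.
Lower segment in parallel with the load: 4.467 ‖ 31.4 = 3.911 Ω.
V_out = 5.78 × 3.911/(2.073 + 3.911) = 3.777 V.
(Unloaded: V_out = x·V_supply = 3.95 V.)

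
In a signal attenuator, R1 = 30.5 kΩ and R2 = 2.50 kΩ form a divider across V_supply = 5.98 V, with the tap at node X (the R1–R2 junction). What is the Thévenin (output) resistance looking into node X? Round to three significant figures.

R_th ≈ 2.31 kΩ

Zeroing V_supply shorts the top of R1 to ground, so R_th = R1 ‖ R2 = 2.311 kΩ.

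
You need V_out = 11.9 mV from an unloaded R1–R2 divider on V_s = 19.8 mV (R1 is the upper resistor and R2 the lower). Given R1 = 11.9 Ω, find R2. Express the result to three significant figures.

R2 ≈ 17.9 Ω

V_out/V_s = R2/(R1+R2) = 0.6010.
So R2 = R1 · V_out/(V_s − V_out) = 11.9 × 11.9/(19.8 − 11.9) = 11.9 × 1.506 = 17.93 Ω.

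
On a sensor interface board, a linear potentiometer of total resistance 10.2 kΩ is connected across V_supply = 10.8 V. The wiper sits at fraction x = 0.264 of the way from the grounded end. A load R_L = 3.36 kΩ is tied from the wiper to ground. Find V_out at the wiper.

V_out ≈ 1.79 V

Lower segment x·R_p = 2.693 kΩ; upper segment (1−x)·R_p = 7.507 kΩ.
R_L loads the lower segment: effective lower R = 1.495 kΩ.
V_out = 10.8 × 1.495/(7.507 + 1.495) = 1.793 V.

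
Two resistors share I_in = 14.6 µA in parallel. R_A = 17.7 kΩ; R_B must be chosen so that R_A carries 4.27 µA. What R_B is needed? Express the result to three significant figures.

The fraction through R_A equals R_B/(R_A+R_B).
4.27/14.6 = R_B/(R_A + R_B) → R_B = R_A · (0.2925)/(1 − 0.2925) = 17.7 × 0.4134 = 7.316 kΩ.

R_B ≈ 7.32 kΩ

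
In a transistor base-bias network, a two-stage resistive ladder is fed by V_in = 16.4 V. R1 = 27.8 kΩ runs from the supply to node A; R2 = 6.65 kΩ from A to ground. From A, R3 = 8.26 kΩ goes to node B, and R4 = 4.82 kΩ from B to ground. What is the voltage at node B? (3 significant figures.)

V_B ≈ 0.827 V

Looking into the second stage from A: R3 + R4 = 13.08 kΩ appears in parallel with R2.
R2 ‖ (R3+R4) = 4.409 kΩ.
V_A = 16.4 × 4.409/(27.8 + 4.409) = 2.245 V.
Stage 2 is unloaded, so V_B = V_A · R4/(R3+R4) = 2.245 × 4.82/13.08 = 0.8272 V.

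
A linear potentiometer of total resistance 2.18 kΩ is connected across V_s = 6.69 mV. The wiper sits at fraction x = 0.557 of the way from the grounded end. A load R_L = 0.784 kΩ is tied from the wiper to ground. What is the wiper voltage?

The pot divides into 0.9657 kΩ above the wiper and 1.214 kΩ below.
Lower segment in parallel with the load: 1.214 ‖ 0.784 = 0.4764 kΩ.
Loaded-divider output: V_out = 6.69 × 0.3303 = 2.210 mV.

V_out ≈ 2.21 mV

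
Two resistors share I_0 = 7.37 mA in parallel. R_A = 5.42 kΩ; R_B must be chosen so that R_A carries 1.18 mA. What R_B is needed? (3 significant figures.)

R_B ≈ 1.03 kΩ

Two-branch current divider: I_A = I_0 · R_B/(R_A + R_B).
With f = 0.1601, R_B = R_A · f/(1−f) = 5.42 × 0.1906 = 1.033 kΩ.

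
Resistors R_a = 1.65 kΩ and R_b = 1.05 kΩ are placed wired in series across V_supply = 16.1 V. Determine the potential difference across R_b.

Total series resistance ΣR = 1.65 + 1.05 = 2.700 kΩ.
By the voltage-divider rule, V = 16.1 × 1.050/2.700 = 6.261 V.

V ≈ 6.26 V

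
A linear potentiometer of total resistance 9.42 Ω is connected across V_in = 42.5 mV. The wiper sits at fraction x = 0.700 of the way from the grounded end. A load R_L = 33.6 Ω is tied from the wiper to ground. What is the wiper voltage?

Split the track: R_lower = x·R_p = 6.594 Ω, R_upper = (1−x)·R_p = 2.826 Ω.
R_L loads the lower segment: effective lower R = 5.512 Ω.
Then V_out = V_in · 5.512/(2.826 + 5.512) = 28.10 mV.

V_out ≈ 28.1 mV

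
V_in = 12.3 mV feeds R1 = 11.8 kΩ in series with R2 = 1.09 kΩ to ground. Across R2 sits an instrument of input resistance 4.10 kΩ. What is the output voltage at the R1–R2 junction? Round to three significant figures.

First combine the lower leg with the load: R2 ‖ R_L = 0.8611 kΩ.
Then V_out = V_in · R2'/(R1 + R2') = 12.3 × 0.8611/12.66 = 0.8365 mV.

V_out ≈ 0.837 mV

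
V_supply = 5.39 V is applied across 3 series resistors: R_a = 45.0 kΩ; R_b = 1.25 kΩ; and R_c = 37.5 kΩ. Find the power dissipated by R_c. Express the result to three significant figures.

P ≈ 0.155 mW

ΣR = 83.75 kΩ → I = 5.39/83.75 = 0.06436 mA.
V(R_c) = I·R = 2.413 V; P = V·I = 2.413 × 0.06436 = 0.1553 mW.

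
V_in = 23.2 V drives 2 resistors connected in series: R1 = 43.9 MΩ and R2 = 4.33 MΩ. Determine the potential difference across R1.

V ≈ 21.1 V

ΣR = 43.9 + 4.33 = 48.23 MΩ.
By the voltage-divider rule, V = 23.2 × 43.90/48.23 = 21.12 V.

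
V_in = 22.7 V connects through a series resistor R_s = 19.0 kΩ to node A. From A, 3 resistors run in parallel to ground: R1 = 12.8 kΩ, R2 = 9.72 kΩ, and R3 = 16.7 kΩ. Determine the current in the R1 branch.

I ≈ 0.318 mA

Combine the parallel branches: R_p = (1/12.8 + 1/9.72 + 1/16.7)⁻¹ = 4.151 kΩ.
V_A = 22.7 × 4.151/23.15 = 4.070 V.
I(R1) = V_A / R1 = 4.070/12.8 = 0.3180 mA.
(Check via current divider: I_total = 0.9805 mA; share G_k/ΣG = 0.3243 → same result.)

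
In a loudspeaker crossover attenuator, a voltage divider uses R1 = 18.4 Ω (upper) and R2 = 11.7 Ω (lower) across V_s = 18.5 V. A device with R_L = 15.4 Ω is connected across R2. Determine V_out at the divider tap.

The load sits in parallel with R2, giving an effective lower resistance R2' = R2·R_L/(R2+R_L) = 6.649 Ω.
Voltage divider with the loaded lower leg: V_out = 18.5 × 6.649/(18.4 + 6.649) = 18.5 × 0.2654 = 4.910 V.
(Unloaded it would be 7.19 V; the load pulls it down.)

V_out ≈ 4.91 V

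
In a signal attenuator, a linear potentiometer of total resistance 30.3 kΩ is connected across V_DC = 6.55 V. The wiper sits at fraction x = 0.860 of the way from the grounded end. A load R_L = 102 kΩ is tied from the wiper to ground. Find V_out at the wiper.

Split the track: R_lower = x·R_p = 26.06 kΩ, R_upper = (1−x)·R_p = 4.242 kΩ.
Lower segment in parallel with the load: 26.06 ‖ 102 = 20.76 kΩ.
Then V_out = V_DC · 20.76/(4.242 + 20.76) = 5.438 V.

V_out ≈ 5.44 V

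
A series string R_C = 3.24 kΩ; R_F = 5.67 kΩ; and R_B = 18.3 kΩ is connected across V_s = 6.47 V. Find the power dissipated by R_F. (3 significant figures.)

Series current I = V_s/ΣR = 6.47/27.21 = 0.2378 mA.
P(R_F) = I²·R_F = (0.2378)² × 5.67 = 0.3206 mW.

P ≈ 0.321 mW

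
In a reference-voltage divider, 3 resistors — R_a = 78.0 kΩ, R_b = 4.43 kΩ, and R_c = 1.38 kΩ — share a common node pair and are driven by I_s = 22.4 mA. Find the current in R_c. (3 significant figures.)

I ≈ 16.9 mA

Total conductance ΣG = 1/78.0 + 1/4.43 + 1/1.38 = 0.9632 (units of 1/kΩ).
By the current-divider rule, I = I_s · G_k/ΣG = 22.4 × 0.7523 = 16.85 mA.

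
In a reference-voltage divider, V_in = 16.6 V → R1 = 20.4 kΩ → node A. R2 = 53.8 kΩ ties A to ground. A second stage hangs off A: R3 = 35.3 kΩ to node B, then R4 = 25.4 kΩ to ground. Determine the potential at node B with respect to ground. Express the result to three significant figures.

Node A sees R2 in parallel with the series input of stage 2, R3 + R4 = 60.70 kΩ.
Effective lower resistance at A: R2 ‖ 60.70 = 28.52 kΩ.
So V_A = 16.6 × 0.5830 = 9.678 V.
V_B = V_A × 0.4185 = 4.050 V.

V_B ≈ 4.05 V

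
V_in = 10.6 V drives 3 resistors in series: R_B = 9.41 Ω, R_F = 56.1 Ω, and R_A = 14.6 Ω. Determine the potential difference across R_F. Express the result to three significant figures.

Series total: ΣR = 9.41 + 56.1 + 14.6 = 80.11 Ω.
Voltage divider: V = V_in · (56.10 / 80.11) = 10.6 × 0.7003 = 7.423 V.

V ≈ 7.42 V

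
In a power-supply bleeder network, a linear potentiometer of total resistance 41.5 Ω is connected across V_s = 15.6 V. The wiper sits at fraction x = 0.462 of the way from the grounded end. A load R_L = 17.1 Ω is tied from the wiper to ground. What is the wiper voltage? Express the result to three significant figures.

V_out ≈ 4.50 V

Split the track: R_lower = x·R_p = 19.17 Ω, R_upper = (1−x)·R_p = 22.33 Ω.
(x·R_p) ‖ R_L = 9.039 Ω.
Loaded-divider output: V_out = 15.6 × 0.2882 = 4.495 V.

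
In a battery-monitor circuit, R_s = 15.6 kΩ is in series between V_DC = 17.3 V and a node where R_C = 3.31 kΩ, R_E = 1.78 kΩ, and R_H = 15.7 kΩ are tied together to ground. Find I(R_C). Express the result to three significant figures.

Equivalent of the parallel group: R_p = 1.078 kΩ.
V_A = 17.3 × 1.078/16.68 = 1.118 V.
Branch current I = V_A/R_C = 1.118/3.31 = 0.3378 mA.
(Equivalently: I_total = 1.037 mA, then current-divider fraction G_k/ΣG = 0.3257.)

I ≈ 0.338 mA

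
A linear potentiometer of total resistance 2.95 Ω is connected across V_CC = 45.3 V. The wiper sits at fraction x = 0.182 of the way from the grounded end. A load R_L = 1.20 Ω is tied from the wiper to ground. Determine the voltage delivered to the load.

V_out ≈ 6.04 V

The pot divides into 2.413 Ω above the wiper and 0.5369 Ω below.
Lower segment in parallel with the load: 0.5369 ‖ 1.20 = 0.3709 Ω.
V_out = 45.3 × 0.3709/(2.413 + 0.3709) = 6.036 V.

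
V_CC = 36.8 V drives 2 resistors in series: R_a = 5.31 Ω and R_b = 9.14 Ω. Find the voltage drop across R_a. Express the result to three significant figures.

Series total: ΣR = 5.31 + 9.14 = 14.45 Ω.
V = V_CC · R/ΣR = 36.8 × 0.3675 = 13.52 V.

V ≈ 13.5 V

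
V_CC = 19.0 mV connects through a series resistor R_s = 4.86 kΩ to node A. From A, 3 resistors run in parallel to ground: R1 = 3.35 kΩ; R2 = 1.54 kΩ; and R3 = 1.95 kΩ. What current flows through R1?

Combine the parallel branches: R_p = (1/3.35 + 1/1.54 + 1/1.95)⁻¹ = 0.6846 kΩ.
V_A = 19.0 × 0.6846/5.545 = 2.346 mV.
I(R1) = V_A / R1 = 2.346/3.35 = 0.7003 µA.

I ≈ 0.700 µA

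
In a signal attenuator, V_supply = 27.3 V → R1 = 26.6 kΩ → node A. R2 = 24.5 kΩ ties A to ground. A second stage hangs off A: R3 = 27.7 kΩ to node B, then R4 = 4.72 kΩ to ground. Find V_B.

V_B ≈ 1.37 V

Looking into the second stage from A: R3 + R4 = 32.42 kΩ appears in parallel with R2.
R2 ‖ (R3+R4) = 13.95 kΩ.
So V_A = 27.3 × 0.3441 = 9.394 V.
Then the unloaded second divider: V_B = V_A × R4/(R3+R4) = 9.394 × 0.1456 = 1.368 V.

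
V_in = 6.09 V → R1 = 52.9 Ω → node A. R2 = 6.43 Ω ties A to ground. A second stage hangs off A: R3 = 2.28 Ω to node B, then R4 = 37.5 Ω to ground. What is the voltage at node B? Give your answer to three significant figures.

V_B ≈ 0.544 V

Node A sees R2 in parallel with the series input of stage 2, R3 + R4 = 39.78 Ω.
R2 ‖ (R3+R4) = 5.535 Ω.
So V_A = 6.09 × 0.09473 = 0.5769 V.
Stage 2 is unloaded, so V_B = V_A · R4/(R3+R4) = 0.5769 × 37.5/39.78 = 0.5438 V.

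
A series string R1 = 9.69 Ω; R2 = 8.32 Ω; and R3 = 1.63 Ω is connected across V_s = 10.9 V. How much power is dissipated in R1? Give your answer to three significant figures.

P ≈ 2.98 W

Series current I = V_s/ΣR = 10.9/19.64 = 0.5550 A.
V(R1) = I·R = 5.378 V; P = V·I = 5.378 × 0.5550 = 2.985 W.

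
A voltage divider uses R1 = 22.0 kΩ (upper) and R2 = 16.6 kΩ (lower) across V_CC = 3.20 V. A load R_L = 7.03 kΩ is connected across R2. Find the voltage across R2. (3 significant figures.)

R2 ‖ R_L = (16.6 × 7.03)/(16.6 + 7.03) = 4.939 kΩ.
Voltage divider with the loaded lower leg: V_out = 3.20 × 4.939/(22.0 + 4.939) = 3.20 × 0.1833 = 0.5866 V.
(Unloaded it would be 1.38 V; the load pulls it down.)

V_out ≈ 0.587 V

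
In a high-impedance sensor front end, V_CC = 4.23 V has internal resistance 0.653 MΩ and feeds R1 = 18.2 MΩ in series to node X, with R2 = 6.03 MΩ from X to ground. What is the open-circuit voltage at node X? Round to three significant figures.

R1' = 0.653 + 18.2 = 18.85 MΩ (source resistance + R1).
With X open, the divider is unloaded: V_th = 4.23 × 6.03/24.88 = 1.025 V.

V_th ≈ 1.03 V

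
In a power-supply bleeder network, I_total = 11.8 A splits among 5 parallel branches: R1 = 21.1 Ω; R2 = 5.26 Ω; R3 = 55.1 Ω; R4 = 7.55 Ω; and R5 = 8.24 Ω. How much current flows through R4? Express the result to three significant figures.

ΣG = 1/21.1 + 1/5.26 + 1/55.1 + 1/7.55 + 1/8.24 = 0.5095.
Current divider: I(R4) = I_total · G_k/ΣG = 11.8 × (0.1325/0.5095) = 11.8 × 0.2600 = 3.068 A.

I ≈ 3.07 A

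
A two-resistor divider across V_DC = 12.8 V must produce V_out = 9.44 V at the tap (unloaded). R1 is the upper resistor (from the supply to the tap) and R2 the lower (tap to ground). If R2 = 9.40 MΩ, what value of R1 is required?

The divider ratio is R2/(R1+R2) = 9.44/12.8 = 0.7375.
So R1 = R2 · (V_DC/V_out − 1) = 9.40 × (12.8/9.44 − 1) = 9.40 × 0.3559 = 3.346 MΩ.

R1 ≈ 3.35 MΩ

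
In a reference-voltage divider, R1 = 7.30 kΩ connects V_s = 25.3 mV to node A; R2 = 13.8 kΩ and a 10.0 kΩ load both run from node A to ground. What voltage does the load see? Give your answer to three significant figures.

V_out ≈ 11.2 mV

The load sits in parallel with R2, giving an effective lower resistance R2' = R2·R_L/(R2+R_L) = 5.798 kΩ.
Then V_out = V_s · R2'/(R1 + R2') = 25.3 × 5.798/13.10 = 11.20 mV.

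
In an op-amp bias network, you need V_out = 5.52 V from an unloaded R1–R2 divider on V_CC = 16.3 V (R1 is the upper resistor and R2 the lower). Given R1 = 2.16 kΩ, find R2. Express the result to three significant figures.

The divider ratio is R2/(R1+R2) = 5.52/16.3 = 0.3387.
R2 = R1 · 0.3387/(1 − 0.3387) = 1.106 kΩ.

R2 ≈ 1.11 kΩ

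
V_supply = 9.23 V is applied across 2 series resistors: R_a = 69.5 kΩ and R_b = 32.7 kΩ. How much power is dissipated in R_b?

ΣR = 102.2 kΩ → I = 9.23/102.2 = 0.09031 mA.
P(R_b) = I²·R_b = (0.09031)² × 32.7 = 0.2667 mW.

P ≈ 0.267 mW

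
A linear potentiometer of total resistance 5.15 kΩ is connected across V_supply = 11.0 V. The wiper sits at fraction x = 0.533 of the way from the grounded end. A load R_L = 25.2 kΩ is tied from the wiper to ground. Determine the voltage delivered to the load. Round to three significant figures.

Split the track: R_lower = x·R_p = 2.745 kΩ, R_upper = (1−x)·R_p = 2.405 kΩ.
R_L loads the lower segment: effective lower R = 2.475 kΩ.
V_out = 11.0 × 2.475/(2.405 + 2.475) = 5.579 V.
(Unloaded: V_out = x·V_supply = 5.86 V.)

V_out ≈ 5.58 V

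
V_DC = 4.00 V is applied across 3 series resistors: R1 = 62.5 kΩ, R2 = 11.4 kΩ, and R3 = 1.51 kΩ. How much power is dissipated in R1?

P ≈ 0.176 mW

ΣR = 75.41 kΩ → I = 4.00/75.41 = 0.05304 mA.
V(R1) = I·R = 3.315 V; P = V·I = 3.315 × 0.05304 = 0.1758 mW.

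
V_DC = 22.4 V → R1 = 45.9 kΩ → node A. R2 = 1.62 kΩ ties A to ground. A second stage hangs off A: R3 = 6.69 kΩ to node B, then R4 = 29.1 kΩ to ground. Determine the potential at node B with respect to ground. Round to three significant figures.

V_B ≈ 0.595 V

The second stage (R3 + R4 = 35.79 kΩ) loads node A in parallel with R2.
R2 ‖ (R3+R4) = 1.550 kΩ.
First divider: V_A = V_DC · 1.550/(45.9 + 1.550) = 0.7316 V.
Then the unloaded second divider: V_B = V_A × R4/(R3+R4) = 0.7316 × 0.8131 = 0.5949 V.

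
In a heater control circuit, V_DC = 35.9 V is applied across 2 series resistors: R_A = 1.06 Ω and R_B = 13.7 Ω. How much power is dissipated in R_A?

ΣR = 14.76 Ω → I = 35.9/14.76 = 2.432 A.
P(R_A) = I²·R_A = (2.432)² × 1.06 = 6.271 W.

P ≈ 6.27 W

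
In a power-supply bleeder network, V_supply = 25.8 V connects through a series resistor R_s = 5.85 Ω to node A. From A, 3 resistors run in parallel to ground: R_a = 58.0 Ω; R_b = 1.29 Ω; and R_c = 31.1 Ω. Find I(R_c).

Parallel bank: R_p = 1/(1/58.0 + 1/1.29 + 1/31.1) = 1.213 Ω.
Node voltage V_A = V_supply · R_p/(R_s + R_p) = 25.8 × 0.1717 = 4.430 V.
I(R_c) = V_A / R_c = 4.430/31.1 = 0.1424 A.

I ≈ 0.142 A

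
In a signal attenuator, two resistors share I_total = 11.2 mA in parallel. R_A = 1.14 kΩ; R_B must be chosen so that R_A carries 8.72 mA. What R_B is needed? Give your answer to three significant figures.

In a two-way split, I_A/I_total = R_B/(R_A + R_B).
8.72/11.2 = R_B/(R_A + R_B) → R_B = R_A · (0.7786)/(1 − 0.7786) = 1.14 × 3.516 = 4.008 kΩ.

R_B ≈ 4.01 kΩ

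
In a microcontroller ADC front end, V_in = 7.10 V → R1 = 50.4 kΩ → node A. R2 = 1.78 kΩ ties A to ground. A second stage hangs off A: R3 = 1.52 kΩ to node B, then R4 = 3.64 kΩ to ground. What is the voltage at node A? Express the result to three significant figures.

V_A ≈ 0.182 V

Node A sees R2 in parallel with the series input of stage 2, R3 + R4 = 5.160 kΩ.
Effective lower resistance at A: R2 ‖ 5.160 = 1.323 kΩ.
V_A = 7.10 × 1.323/(50.4 + 1.323) = 0.1817 V.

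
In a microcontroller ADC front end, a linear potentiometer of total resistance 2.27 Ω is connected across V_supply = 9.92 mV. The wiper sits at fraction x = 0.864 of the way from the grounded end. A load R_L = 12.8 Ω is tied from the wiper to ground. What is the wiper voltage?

Split the track: R_lower = x·R_p = 1.961 Ω, R_upper = (1−x)·R_p = 0.3087 Ω.
Lower segment in parallel with the load: 1.961 ‖ 12.8 = 1.701 Ω.
Then V_out = V_supply · 1.701/(0.3087 + 1.701) = 8.396 mV.
(Unloaded: V_out = x·V_supply = 8.57 mV.)

V_out ≈ 8.40 mV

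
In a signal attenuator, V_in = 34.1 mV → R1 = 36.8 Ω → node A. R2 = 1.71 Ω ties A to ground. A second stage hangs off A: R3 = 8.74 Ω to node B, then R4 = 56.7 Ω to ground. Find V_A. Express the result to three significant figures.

V_A ≈ 1.48 mV

The second stage (R3 + R4 = 65.44 Ω) loads node A in parallel with R2.
R2 ‖ (R3+R4) = 1.666 Ω.
V_A = 34.1 × 1.666/(36.8 + 1.666) = 1.477 mV.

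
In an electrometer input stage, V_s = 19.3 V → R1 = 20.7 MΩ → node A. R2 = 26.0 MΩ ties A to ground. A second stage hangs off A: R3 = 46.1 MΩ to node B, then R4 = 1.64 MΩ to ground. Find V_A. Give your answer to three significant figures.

V_A ≈ 8.66 V

The second stage (R3 + R4 = 47.74 MΩ) loads node A in parallel with R2.
Effective lower resistance at A: R2 ‖ 47.74 = 16.83 MΩ.
So V_A = 19.3 × 0.4485 = 8.656 V.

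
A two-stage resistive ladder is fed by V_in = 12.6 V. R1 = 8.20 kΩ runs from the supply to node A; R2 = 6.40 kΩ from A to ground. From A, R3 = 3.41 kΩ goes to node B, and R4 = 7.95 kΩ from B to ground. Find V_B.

The second stage (R3 + R4 = 11.36 kΩ) loads node A in parallel with R2.
Effective lower resistance at A: R2 ‖ 11.36 = 4.094 kΩ.
So V_A = 12.6 × 0.3330 = 4.196 V.
Stage 2 is unloaded, so V_B = V_A · R4/(R3+R4) = 4.196 × 7.95/11.36 = 2.936 V.

V_B ≈ 2.94 V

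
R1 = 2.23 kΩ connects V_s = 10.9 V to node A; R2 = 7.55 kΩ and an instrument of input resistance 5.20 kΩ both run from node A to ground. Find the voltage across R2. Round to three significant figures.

First combine the lower leg with the load: R2 ‖ R_L = 3.079 kΩ.
Then V_out = V_s · R2'/(R1 + R2') = 10.9 × 3.079/5.309 = 6.322 V.
(Unloaded it would be 8.41 V; the load pulls it down.)

V_out ≈ 6.32 V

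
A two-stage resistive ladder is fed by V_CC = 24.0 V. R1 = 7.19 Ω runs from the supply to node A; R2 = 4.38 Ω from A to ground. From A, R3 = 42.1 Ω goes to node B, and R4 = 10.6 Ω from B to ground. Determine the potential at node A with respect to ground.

Looking into the second stage from A: R3 + R4 = 52.70 Ω appears in parallel with R2.
Effective lower resistance at A: R2 ‖ 52.70 = 4.044 Ω.
So V_A = 24.0 × 0.3600 = 8.639 V.

V_A ≈ 8.64 V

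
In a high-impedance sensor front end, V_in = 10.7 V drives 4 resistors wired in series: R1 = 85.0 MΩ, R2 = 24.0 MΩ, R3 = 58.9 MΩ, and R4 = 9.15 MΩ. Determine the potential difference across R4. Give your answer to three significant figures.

ΣR = 85.0 + 24.0 + 58.9 + 9.15 = 177.1 MΩ.
Voltage divider: V = V_in · (9.150 / 177.1) = 10.7 × 0.05168 = 0.5530 V.

V ≈ 0.553 V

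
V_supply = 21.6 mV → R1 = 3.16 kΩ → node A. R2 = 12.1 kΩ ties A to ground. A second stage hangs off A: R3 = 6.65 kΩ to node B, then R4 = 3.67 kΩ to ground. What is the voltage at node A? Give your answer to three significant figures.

Node A sees R2 in parallel with the series input of stage 2, R3 + R4 = 10.32 kΩ.
Effective lower resistance at A: R2 ‖ 10.32 = 5.570 kΩ.
So V_A = 21.6 × 0.6380 = 13.78 mV.

V_A ≈ 13.8 mV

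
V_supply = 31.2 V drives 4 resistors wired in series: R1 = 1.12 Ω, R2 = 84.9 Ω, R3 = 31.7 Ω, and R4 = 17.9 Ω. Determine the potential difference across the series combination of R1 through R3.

V ≈ 27.1 V

ΣR = 1.12 + 84.9 + 31.7 + 17.9 = 135.6 Ω.
R_{R1..R3} = 1.12 + 84.9 + 31.7 = 117.7 Ω.
V = V_supply · R/ΣR = 31.2 × 0.8680 = 27.08 V.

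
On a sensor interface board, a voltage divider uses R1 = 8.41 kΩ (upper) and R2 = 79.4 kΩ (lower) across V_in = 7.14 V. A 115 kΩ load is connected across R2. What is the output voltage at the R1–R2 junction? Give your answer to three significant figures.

The load sits in parallel with R2, giving an effective lower resistance R2' = R2·R_L/(R2+R_L) = 46.97 kΩ.
Voltage divider with the loaded lower leg: V_out = 7.14 × 46.97/(8.41 + 46.97) = 7.14 × 0.8481 = 6.056 V.

V_out ≈ 6.06 V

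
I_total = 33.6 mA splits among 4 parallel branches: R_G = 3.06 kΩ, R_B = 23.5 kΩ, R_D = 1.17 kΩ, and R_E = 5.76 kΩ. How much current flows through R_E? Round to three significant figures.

I ≈ 4.17 mA

Total conductance ΣG = 1/3.06 + 1/23.5 + 1/1.17 + 1/5.76 = 1.398 (units of 1/kΩ).
By the current-divider rule, I = I_total · G_k/ΣG = 33.6 × 0.1242 = 4.174 mA.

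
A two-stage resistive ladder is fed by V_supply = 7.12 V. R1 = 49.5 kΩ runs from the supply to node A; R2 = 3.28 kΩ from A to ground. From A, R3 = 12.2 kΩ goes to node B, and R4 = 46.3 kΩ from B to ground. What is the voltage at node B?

V_B ≈ 0.333 V

Looking into the second stage from A: R3 + R4 = 58.50 kΩ appears in parallel with R2.
Effective lower resistance at A: R2 ‖ 58.50 = 3.106 kΩ.
V_A = 7.12 × 3.106/(49.5 + 3.106) = 0.4204 V.
Stage 2 is unloaded, so V_B = V_A · R4/(R3+R4) = 0.4204 × 46.3/58.50 = 0.3327 V.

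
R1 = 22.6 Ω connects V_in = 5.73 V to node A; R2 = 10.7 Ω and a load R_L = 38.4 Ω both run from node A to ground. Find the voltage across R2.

R2 ‖ R_L = (10.7 × 38.4)/(10.7 + 38.4) = 8.368 Ω.
Now apply the divider: V_out = 5.73 × 0.2702 = 1.548 V.

V_out ≈ 1.55 V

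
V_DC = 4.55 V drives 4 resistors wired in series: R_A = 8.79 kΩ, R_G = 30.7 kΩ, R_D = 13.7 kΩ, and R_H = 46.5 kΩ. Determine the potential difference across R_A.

ΣR = 8.79 + 30.7 + 13.7 + 46.5 = 99.69 kΩ.
Voltage divider: V = V_DC · (8.790 / 99.69) = 4.55 × 0.08817 = 0.4012 V.

V ≈ 0.401 V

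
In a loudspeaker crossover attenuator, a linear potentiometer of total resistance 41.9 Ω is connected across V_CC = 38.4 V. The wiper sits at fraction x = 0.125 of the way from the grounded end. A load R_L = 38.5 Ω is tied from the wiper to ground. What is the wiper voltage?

V_out ≈ 4.29 V

The pot divides into 36.66 Ω above the wiper and 5.237 Ω below.
Lower segment in parallel with the load: 5.237 ‖ 38.5 = 4.610 Ω.
V_out = 38.4 × 4.610/(36.66 + 4.610) = 4.289 V.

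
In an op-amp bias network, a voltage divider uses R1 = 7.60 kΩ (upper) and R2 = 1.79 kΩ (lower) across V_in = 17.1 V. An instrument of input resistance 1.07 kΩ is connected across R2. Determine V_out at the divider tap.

First combine the lower leg with the load: R2 ‖ R_L = 0.6697 kΩ.
Now apply the divider: V_out = 17.1 × 0.08098 = 1.385 V.

V_out ≈ 1.38 V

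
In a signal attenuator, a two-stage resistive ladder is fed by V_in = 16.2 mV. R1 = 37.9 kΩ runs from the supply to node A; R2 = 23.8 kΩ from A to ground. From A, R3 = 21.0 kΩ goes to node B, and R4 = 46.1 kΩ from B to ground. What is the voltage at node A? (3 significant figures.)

Node A sees R2 in parallel with the series input of stage 2, R3 + R4 = 67.10 kΩ.
Effective lower resistance at A: R2 ‖ 67.10 = 17.57 kΩ.
V_A = 16.2 × 17.57/(37.9 + 17.57) = 5.131 mV.

V_A ≈ 5.13 mV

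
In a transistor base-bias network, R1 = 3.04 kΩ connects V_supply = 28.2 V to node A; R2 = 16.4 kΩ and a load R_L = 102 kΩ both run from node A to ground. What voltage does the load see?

First combine the lower leg with the load: R2 ‖ R_L = 14.13 kΩ.
Voltage divider with the loaded lower leg: V_out = 28.2 × 14.13/(3.04 + 14.13) = 28.2 × 0.8229 = 23.21 V.
(Unloaded it would be 23.8 V; the load pulls it down.)

V_out ≈ 23.2 V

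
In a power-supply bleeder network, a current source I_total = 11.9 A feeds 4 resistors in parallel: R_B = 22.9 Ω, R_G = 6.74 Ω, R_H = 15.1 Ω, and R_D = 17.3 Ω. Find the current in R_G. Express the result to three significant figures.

I ≈ 5.59 A

ΣG = 1/22.9 + 1/6.74 + 1/15.1 + 1/17.3 = 0.3161.
Current divider: I(R_G) = I_total · G_k/ΣG = 11.9 × (0.1484/0.3161) = 11.9 × 0.4694 = 5.586 A.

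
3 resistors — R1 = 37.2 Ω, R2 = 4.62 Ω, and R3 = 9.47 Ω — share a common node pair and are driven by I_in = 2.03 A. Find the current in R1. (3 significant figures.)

I ≈ 0.156 A

ΣG = 1/37.2 + 1/4.62 + 1/9.47 = 0.3489.
By the current-divider rule, I = I_in · G_k/ΣG = 2.03 × 0.07704 = 0.1564 A.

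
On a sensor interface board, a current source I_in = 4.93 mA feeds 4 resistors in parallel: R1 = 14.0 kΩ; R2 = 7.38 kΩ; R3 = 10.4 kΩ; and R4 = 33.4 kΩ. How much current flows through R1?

I ≈ 1.06 mA

Total conductance ΣG = 1/14.0 + 1/7.38 + 1/10.4 + 1/33.4 = 0.3330 (units of 1/kΩ).
Current divider: I(R1) = I_in · G_k/ΣG = 4.93 × (0.07143/0.3330) = 4.93 × 0.2145 = 1.057 mA.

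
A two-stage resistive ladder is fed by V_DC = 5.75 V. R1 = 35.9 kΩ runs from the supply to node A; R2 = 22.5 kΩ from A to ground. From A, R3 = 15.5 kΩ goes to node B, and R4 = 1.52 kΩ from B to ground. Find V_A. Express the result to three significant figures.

V_A ≈ 1.22 V

The second stage (R3 + R4 = 17.02 kΩ) loads node A in parallel with R2.
Effective lower resistance at A: R2 ‖ 17.02 = 9.690 kΩ.
First divider: V_A = V_DC · 9.690/(35.9 + 9.690) = 1.222 V.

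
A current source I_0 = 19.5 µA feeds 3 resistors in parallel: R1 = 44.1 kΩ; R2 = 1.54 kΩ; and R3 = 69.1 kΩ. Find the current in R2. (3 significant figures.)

Total conductance ΣG = 1/44.1 + 1/1.54 + 1/69.1 = 0.6865 (units of 1/kΩ).
Current divider: I(R2) = I_0 · G_k/ΣG = 19.5 × (0.6494/0.6865) = 19.5 × 0.9459 = 18.44 µA.

I ≈ 18.4 µA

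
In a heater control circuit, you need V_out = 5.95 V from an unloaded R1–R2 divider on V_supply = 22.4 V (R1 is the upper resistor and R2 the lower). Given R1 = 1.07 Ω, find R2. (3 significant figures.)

The divider ratio is R2/(R1+R2) = 5.95/22.4 = 0.2656.
So R2 = R1 · V_out/(V_supply − V_out) = 1.07 × 5.95/(22.4 − 5.95) = 1.07 × 0.3617 = 0.3870 Ω.

R2 ≈ 0.387 Ω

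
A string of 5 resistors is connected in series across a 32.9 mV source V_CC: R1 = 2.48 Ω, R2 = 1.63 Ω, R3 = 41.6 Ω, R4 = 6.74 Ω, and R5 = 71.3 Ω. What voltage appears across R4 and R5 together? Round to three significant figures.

ΣR = 2.48 + 1.63 + 41.6 + 6.74 + 71.3 = 123.8 Ω.
R_{R4..R5} = 6.74 + 71.3 = 78.04 Ω.
Voltage divider: V = V_CC · (78.04 / 123.8) = 32.9 × 0.6306 = 20.75 mV.

V ≈ 20.7 mV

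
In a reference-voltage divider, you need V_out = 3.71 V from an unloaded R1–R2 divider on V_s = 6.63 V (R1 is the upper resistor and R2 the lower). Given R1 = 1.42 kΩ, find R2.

R2 ≈ 1.80 kΩ

Required fraction k = V_out/V_s = 0.5596.
Rearranging, R2 = R1·k/(1−k) = 1.42 × 1.271 = 1.804 kΩ.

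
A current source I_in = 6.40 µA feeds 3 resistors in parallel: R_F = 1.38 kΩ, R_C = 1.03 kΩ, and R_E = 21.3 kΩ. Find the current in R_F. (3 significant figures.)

I ≈ 2.66 µA

Total conductance ΣG = 1/1.38 + 1/1.03 + 1/21.3 = 1.742 (units of 1/kΩ).
By the current-divider rule, I = I_in · G_k/ΣG = 6.40 × 0.4159 = 2.662 µA.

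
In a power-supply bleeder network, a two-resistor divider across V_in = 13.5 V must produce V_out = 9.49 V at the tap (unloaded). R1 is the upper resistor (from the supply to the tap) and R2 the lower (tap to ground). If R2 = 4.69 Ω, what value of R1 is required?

R1 ≈ 1.98 Ω

Required fraction k = V_out/V_in = 0.7030.
Rearranging, R1 = R2·(1−k)/k = 4.69 × 0.4226 = 1.982 Ω.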